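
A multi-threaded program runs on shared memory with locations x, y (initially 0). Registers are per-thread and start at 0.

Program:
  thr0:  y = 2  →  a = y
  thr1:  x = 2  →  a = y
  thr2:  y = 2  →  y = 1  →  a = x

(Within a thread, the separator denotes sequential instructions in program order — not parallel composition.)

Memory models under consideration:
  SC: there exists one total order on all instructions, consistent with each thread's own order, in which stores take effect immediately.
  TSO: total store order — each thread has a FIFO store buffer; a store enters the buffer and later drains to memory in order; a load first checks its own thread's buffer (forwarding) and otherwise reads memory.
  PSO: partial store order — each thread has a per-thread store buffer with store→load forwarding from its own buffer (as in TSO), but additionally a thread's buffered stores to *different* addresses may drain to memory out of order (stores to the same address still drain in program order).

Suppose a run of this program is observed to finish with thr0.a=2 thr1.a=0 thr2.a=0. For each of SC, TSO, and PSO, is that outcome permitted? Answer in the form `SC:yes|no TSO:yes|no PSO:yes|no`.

outcome vector order: (thr0.a,thr1.a,thr2.a)
[SC] allowed = {102 110 112 122 202 210 212 220 222}
[TSO] allowed = {100 102 110 112 120 122 200 202 210 212 220 222}
[PSO] allowed = {100 102 110 112 120 122 200 202 210 212 220 222}
target 200 ∈ {TSO,PSO}

SC:no TSO:yes PSO:yes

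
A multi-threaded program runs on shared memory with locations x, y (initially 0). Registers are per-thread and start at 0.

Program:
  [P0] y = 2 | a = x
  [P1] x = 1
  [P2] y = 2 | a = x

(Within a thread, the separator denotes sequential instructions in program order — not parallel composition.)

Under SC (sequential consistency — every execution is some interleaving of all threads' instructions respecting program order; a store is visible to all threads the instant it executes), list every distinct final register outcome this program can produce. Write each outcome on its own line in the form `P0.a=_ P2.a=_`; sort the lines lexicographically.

P0.a=0 P2.a=0
P0.a=0 P2.a=1
P0.a=1 P2.a=0
P0.a=1 P2.a=1

outcome vector order: (P0.a,P2.a)
|SC outcomes| = 4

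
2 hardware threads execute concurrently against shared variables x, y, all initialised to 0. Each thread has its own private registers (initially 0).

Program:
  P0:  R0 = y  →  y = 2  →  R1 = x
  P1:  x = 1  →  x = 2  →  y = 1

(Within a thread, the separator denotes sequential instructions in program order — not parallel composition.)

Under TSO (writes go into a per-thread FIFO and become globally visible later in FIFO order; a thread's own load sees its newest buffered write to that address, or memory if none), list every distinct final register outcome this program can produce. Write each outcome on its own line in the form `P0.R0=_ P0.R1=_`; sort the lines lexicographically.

P0.R0=0 P0.R1=0
P0.R0=0 P0.R1=1
P0.R0=0 P0.R1=2
P0.R0=1 P0.R1=2

outcome vector order: (P0.R0,P0.R1)
|TSO outcomes| = 4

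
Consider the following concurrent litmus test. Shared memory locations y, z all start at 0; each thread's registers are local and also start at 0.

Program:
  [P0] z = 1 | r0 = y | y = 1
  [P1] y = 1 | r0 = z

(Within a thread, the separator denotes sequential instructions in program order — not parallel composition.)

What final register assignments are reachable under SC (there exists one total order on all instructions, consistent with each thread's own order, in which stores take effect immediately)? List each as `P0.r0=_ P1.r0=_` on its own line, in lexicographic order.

outcome vector order: (P0.r0,P1.r0)
|SC outcomes| = 3

P0.r0=0 P1.r0=1
P0.r0=1 P1.r0=0
P0.r0=1 P1.r0=1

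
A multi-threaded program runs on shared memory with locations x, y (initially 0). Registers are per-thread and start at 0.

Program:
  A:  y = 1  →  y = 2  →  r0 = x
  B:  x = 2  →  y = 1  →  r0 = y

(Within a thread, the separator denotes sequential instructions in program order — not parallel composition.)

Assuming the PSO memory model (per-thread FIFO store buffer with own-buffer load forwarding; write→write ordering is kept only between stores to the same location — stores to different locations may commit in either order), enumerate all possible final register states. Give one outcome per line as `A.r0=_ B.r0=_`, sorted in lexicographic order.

outcome vector order: (A.r0,B.r0)
|PSO outcomes| = 4

A.r0=0 B.r0=1
A.r0=0 B.r0=2
A.r0=2 B.r0=1
A.r0=2 B.r0=2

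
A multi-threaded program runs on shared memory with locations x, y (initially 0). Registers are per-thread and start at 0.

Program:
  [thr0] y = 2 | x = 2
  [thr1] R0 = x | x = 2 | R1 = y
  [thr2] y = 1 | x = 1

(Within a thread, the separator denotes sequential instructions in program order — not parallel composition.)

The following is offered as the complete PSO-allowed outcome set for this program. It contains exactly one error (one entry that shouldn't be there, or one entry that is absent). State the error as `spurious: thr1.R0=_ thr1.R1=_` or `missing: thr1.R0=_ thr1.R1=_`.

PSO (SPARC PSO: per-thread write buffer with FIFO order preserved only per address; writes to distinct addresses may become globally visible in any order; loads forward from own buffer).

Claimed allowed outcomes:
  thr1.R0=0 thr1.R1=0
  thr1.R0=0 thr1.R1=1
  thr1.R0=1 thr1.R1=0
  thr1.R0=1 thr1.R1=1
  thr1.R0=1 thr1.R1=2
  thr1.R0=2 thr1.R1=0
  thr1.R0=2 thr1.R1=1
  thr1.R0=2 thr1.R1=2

missing: thr1.R0=0 thr1.R1=2

outcome vector order: (thr1.R0,thr1.R1)
[PSO] allowed = {<0 0>; <0 1>; <0 2>; <1 0>; <1 1>; <1 2>; <2 0>; <2 1>; <2 2>}
PSO∖claimed = {<0 2>}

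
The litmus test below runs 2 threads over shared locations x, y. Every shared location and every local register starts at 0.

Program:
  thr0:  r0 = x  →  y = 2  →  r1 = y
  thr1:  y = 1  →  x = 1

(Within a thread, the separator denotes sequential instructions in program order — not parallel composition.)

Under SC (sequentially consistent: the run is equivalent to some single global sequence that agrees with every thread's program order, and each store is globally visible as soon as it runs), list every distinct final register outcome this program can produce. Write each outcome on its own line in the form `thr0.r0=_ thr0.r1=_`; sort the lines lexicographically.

outcome vector order: (thr0.r0,thr0.r1)
|SC outcomes| = 3

thr0.r0=0 thr0.r1=1
thr0.r0=0 thr0.r1=2
thr0.r0=1 thr0.r1=2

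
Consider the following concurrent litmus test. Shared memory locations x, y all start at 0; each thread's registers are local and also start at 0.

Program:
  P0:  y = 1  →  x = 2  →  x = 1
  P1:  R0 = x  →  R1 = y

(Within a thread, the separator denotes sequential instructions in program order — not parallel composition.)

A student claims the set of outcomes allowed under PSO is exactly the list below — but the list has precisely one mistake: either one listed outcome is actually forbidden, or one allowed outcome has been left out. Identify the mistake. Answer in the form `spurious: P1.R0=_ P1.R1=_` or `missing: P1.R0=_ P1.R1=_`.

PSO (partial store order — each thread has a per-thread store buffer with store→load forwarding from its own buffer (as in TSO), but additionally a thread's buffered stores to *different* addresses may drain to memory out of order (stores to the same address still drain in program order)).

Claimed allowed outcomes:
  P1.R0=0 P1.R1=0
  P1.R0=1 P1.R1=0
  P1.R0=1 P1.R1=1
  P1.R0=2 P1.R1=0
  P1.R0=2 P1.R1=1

missing: P1.R0=0 P1.R1=1

outcome vector order: (P1.R0,P1.R1)
[PSO] allowed = {(0,0) (0,1) (1,0) (1,1) (2,0) (2,1)}
PSO∖claimed = {(0,1)}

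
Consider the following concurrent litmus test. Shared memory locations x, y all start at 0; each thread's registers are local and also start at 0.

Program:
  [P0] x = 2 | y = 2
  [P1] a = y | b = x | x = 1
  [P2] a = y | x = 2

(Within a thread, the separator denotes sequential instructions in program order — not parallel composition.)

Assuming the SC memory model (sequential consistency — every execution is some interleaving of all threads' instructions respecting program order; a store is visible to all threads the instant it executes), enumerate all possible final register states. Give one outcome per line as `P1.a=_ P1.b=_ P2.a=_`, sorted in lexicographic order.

outcome vector order: (P1.a,P1.b,P2.a)
|SC outcomes| = 6

P1.a=0 P1.b=0 P2.a=0
P1.a=0 P1.b=0 P2.a=2
P1.a=0 P1.b=2 P2.a=0
P1.a=0 P1.b=2 P2.a=2
P1.a=2 P1.b=2 P2.a=0
P1.a=2 P1.b=2 P2.a=2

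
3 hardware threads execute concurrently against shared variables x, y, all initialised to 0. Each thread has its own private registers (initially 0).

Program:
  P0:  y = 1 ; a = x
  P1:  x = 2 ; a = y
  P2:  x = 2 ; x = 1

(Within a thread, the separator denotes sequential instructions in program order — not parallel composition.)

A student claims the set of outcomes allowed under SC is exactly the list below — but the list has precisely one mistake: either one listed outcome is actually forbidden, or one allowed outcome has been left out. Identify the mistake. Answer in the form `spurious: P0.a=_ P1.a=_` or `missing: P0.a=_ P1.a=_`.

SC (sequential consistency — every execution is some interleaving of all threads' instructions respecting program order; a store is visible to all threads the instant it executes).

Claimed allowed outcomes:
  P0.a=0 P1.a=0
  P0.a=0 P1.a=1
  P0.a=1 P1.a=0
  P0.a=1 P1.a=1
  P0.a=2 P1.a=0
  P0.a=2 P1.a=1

spurious: P0.a=0 P1.a=0

outcome vector order: (P0.a,P1.a)
under SC → (0,1) (1,0) (1,1) (2,0) (2,1)
claimed∖SC = {(0,0)}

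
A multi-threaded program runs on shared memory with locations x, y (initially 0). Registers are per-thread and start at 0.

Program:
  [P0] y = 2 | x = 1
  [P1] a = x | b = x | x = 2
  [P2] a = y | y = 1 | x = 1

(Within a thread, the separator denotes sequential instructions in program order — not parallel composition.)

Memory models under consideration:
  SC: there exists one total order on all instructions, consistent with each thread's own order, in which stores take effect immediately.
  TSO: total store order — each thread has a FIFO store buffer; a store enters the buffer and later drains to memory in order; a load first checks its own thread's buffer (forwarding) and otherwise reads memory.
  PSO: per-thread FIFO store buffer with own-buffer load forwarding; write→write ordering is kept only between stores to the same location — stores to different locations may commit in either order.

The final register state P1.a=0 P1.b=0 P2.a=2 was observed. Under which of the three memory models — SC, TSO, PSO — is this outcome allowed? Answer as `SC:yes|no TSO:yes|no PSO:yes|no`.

SC:yes TSO:yes PSO:yes

outcome vector order: (P1.a,P1.b,P2.a)
[SC] allowed = {0/0/0; 0/0/2; 0/1/0; 0/1/2; 1/1/0; 1/1/2}
[TSO] allowed = {0/0/0; 0/0/2; 0/1/0; 0/1/2; 1/1/0; 1/1/2}
[PSO] allowed = {0/0/0; 0/0/2; 0/1/0; 0/1/2; 1/1/0; 1/1/2}
target 0/0/2 ∈ {SC,TSO,PSO}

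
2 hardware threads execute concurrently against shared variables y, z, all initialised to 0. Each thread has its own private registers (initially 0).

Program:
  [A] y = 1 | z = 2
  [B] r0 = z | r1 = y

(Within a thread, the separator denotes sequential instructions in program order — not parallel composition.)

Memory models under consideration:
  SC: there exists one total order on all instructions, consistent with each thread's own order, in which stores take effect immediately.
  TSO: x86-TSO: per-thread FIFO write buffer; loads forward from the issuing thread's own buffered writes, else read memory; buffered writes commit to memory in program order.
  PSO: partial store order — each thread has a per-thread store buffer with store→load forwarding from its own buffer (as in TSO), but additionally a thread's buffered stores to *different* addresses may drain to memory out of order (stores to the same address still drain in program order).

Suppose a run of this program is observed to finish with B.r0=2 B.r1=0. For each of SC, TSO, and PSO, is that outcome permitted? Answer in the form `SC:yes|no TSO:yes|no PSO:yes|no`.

SC:no TSO:no PSO:yes

outcome vector order: (B.r0,B.r1)
SC (3): 00, 01, 21
TSO (3): 00, 01, 21
PSO (4): 00, 01, 20, 21
target 20 ∈ {PSO}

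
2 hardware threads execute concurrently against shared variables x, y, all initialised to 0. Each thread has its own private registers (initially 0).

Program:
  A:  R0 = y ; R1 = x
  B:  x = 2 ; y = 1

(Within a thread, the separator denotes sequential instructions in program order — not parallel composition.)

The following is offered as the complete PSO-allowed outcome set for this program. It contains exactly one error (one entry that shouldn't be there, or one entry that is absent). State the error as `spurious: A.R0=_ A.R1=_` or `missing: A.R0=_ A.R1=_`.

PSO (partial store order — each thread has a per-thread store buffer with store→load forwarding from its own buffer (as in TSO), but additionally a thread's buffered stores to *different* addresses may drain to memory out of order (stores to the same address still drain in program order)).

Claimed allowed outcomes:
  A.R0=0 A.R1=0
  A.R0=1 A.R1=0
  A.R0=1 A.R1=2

outcome vector order: (A.R0,A.R1)
under PSO → <0 0>; <0 2>; <1 0>; <1 2>
PSO∖claimed = {<0 2>}

missing: A.R0=0 A.R1=2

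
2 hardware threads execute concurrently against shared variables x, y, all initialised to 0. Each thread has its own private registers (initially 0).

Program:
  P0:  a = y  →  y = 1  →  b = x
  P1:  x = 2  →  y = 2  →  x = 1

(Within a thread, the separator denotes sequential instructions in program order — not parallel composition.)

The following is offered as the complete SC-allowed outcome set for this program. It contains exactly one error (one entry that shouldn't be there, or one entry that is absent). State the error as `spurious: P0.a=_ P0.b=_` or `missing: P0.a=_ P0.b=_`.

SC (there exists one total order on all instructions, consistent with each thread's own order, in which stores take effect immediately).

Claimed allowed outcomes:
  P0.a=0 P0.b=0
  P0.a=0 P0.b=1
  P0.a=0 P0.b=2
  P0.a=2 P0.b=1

missing: P0.a=2 P0.b=2

outcome vector order: (P0.a,P0.b)
SC (5): <0 0>; <0 1>; <0 2>; <2 1>; <2 2>
SC∖claimed = {<2 2>}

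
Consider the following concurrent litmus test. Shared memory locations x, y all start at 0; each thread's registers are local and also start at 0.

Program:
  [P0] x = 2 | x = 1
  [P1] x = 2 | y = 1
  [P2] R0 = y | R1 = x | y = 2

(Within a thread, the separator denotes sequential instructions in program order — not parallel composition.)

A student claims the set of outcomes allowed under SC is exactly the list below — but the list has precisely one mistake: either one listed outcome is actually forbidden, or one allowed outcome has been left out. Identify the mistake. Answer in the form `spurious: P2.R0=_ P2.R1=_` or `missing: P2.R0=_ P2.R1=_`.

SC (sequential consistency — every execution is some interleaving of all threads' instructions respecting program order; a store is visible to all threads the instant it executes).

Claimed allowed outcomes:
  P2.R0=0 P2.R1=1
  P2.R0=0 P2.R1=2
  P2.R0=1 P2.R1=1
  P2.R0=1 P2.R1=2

outcome vector order: (P2.R0,P2.R1)
SC (5): <0 0>, <0 1>, <0 2>, <1 1>, <1 2>
SC∖claimed = {<0 0>}

missing: P2.R0=0 P2.R1=0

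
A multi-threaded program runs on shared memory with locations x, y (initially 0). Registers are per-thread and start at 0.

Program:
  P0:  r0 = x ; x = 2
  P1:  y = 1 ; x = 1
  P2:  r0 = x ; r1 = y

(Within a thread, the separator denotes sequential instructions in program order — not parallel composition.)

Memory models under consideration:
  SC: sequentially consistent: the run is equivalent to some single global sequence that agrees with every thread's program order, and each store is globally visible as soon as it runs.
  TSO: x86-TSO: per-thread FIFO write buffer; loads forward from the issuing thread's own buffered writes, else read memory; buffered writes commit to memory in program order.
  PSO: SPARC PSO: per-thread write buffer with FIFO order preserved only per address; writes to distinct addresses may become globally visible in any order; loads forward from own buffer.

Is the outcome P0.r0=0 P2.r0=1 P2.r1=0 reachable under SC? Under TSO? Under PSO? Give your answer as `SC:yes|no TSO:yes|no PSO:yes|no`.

SC:no TSO:no PSO:yes

outcome vector order: (P0.r0,P2.r0,P2.r1)
SC (9): 0/0/0, 0/0/1, 0/1/1, 0/2/0, 0/2/1, 1/0/0, 1/0/1, 1/1/1, 1/2/1
TSO (9): 0/0/0, 0/0/1, 0/1/1, 0/2/0, 0/2/1, 1/0/0, 1/0/1, 1/1/1, 1/2/1
PSO (12): 0/0/0, 0/0/1, 0/1/0, 0/1/1, 0/2/0, 0/2/1, 1/0/0, 1/0/1, 1/1/0, 1/1/1, 1/2/0, 1/2/1
target 0/1/0 ∈ {PSO}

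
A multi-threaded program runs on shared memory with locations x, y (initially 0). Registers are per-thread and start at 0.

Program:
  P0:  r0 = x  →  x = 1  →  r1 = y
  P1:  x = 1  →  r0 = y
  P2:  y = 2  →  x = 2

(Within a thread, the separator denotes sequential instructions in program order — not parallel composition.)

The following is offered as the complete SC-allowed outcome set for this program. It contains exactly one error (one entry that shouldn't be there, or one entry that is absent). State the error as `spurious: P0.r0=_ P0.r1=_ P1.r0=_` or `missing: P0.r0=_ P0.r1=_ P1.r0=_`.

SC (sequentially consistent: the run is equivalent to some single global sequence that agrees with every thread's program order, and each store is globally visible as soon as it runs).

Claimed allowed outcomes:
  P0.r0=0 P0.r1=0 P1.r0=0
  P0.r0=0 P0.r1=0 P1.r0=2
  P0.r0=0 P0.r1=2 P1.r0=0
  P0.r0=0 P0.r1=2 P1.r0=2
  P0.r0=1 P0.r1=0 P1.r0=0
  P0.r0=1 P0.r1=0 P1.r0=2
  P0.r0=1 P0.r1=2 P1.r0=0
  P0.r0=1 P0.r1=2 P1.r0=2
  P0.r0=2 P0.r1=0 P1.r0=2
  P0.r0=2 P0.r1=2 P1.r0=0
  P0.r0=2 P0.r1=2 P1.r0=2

outcome vector order: (P0.r0,P0.r1,P1.r0)
under SC → <0 0 0>; <0 0 2>; <0 2 0>; <0 2 2>; <1 0 0>; <1 0 2>; <1 2 0>; <1 2 2>; <2 2 0>; <2 2 2>
claimed∖SC = {<2 0 2>}

spurious: P0.r0=2 P0.r1=0 P1.r0=2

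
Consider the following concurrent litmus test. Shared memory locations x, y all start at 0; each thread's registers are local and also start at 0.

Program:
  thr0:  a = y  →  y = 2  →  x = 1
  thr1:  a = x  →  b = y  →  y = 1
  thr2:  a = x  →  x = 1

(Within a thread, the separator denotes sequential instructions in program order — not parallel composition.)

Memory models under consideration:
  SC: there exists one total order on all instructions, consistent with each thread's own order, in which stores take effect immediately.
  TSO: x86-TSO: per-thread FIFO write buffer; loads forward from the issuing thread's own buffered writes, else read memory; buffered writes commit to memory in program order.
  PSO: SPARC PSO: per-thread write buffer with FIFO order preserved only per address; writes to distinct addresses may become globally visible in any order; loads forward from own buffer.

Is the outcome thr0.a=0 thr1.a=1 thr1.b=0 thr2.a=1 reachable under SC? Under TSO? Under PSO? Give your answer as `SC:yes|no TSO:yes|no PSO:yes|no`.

outcome vector order: (thr0.a,thr1.a,thr1.b,thr2.a)
[SC] allowed = {0000; 0001; 0020; 0021; 0100; 0120; 0121; 1000; 1001; 1100}
[TSO] allowed = {0000; 0001; 0020; 0021; 0100; 0120; 0121; 1000; 1001; 1100}
[PSO] allowed = {0000; 0001; 0020; 0021; 0100; 0101; 0120; 0121; 1000; 1001; 1100}
target 0101 ∈ {PSO}

SC:no TSO:no PSO:yes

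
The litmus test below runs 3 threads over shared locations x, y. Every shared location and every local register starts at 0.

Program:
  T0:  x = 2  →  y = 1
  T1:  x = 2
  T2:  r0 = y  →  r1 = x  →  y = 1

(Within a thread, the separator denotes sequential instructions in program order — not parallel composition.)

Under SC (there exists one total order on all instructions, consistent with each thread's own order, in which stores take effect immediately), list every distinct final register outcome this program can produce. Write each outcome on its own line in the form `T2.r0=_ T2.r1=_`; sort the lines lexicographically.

outcome vector order: (T2.r0,T2.r1)
|SC outcomes| = 3

T2.r0=0 T2.r1=0
T2.r0=0 T2.r1=2
T2.r0=1 T2.r1=2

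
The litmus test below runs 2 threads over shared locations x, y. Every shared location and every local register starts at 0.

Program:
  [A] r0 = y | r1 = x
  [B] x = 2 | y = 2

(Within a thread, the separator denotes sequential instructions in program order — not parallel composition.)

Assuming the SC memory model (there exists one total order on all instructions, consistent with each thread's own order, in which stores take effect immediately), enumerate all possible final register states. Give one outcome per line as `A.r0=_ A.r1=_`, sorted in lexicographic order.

outcome vector order: (A.r0,A.r1)
|SC outcomes| = 3

A.r0=0 A.r1=0
A.r0=0 A.r1=2
A.r0=2 A.r1=2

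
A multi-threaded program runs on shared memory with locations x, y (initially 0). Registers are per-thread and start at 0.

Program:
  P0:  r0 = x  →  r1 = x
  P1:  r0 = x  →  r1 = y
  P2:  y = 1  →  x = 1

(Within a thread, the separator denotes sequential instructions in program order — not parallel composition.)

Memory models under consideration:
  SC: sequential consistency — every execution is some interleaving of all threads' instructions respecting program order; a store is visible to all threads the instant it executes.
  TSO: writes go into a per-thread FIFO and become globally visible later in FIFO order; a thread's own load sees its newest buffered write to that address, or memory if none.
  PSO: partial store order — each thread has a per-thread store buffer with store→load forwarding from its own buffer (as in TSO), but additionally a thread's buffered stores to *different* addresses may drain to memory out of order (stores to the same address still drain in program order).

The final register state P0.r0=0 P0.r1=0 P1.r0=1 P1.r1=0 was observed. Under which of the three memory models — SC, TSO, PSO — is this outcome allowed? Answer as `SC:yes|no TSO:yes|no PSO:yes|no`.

outcome vector order: (P0.r0,P0.r1,P1.r0,P1.r1)
[SC] allowed = {0000 0001 0011 0100 0101 0111 1100 1101 1111}
[TSO] allowed = {0000 0001 0011 0100 0101 0111 1100 1101 1111}
[PSO] allowed = {0000 0001 0010 0011 0100 0101 0110 0111 1100 1101 1110 1111}
target 0010 ∈ {PSO}

SC:no TSO:no PSO:yes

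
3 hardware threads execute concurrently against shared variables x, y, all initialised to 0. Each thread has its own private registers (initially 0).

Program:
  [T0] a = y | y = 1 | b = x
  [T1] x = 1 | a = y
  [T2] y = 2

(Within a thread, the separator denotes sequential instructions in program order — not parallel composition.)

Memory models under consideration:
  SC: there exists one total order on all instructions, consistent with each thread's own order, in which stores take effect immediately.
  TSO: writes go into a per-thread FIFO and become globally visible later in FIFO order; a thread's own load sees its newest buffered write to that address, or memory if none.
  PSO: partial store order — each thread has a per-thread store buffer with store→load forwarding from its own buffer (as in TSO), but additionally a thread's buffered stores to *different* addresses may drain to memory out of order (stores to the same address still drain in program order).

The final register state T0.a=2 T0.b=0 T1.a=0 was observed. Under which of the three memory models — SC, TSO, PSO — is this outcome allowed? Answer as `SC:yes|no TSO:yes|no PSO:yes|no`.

outcome vector order: (T0.a,T0.b,T1.a)
[SC] allowed = {<0 0 1>, <0 0 2>, <0 1 0>, <0 1 1>, <0 1 2>, <2 0 1>, <2 1 0>, <2 1 1>, <2 1 2>}
[TSO] allowed = {<0 0 0>, <0 0 1>, <0 0 2>, <0 1 0>, <0 1 1>, <0 1 2>, <2 0 0>, <2 0 1>, <2 0 2>, <2 1 0>, <2 1 1>, <2 1 2>}
[PSO] allowed = {<0 0 0>, <0 0 1>, <0 0 2>, <0 1 0>, <0 1 1>, <0 1 2>, <2 0 0>, <2 0 1>, <2 0 2>, <2 1 0>, <2 1 1>, <2 1 2>}
target <2 0 0> ∈ {TSO,PSO}

SC:no TSO:yes PSO:yes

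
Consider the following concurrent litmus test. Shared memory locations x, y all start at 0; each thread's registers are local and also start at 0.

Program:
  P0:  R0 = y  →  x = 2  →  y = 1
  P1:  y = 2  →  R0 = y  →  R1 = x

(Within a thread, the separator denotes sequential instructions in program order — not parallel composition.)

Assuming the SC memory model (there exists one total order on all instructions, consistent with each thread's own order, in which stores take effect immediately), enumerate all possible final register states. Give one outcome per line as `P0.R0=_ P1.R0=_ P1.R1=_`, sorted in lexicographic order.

outcome vector order: (P0.R0,P1.R0,P1.R1)
|SC outcomes| = 6

P0.R0=0 P1.R0=1 P1.R1=2
P0.R0=0 P1.R0=2 P1.R1=0
P0.R0=0 P1.R0=2 P1.R1=2
P0.R0=2 P1.R0=1 P1.R1=2
P0.R0=2 P1.R0=2 P1.R1=0
P0.R0=2 P1.R0=2 P1.R1=2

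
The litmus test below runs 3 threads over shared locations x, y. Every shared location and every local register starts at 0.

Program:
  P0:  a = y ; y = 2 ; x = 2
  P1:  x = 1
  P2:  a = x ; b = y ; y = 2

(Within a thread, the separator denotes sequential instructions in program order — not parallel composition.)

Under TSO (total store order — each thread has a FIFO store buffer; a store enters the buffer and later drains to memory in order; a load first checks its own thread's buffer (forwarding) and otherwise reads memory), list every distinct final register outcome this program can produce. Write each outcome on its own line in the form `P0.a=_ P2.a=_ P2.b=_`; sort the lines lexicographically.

P0.a=0 P2.a=0 P2.b=0
P0.a=0 P2.a=0 P2.b=2
P0.a=0 P2.a=1 P2.b=0
P0.a=0 P2.a=1 P2.b=2
P0.a=0 P2.a=2 P2.b=2
P0.a=2 P2.a=0 P2.b=0
P0.a=2 P2.a=1 P2.b=0

outcome vector order: (P0.a,P2.a,P2.b)
|TSO outcomes| = 7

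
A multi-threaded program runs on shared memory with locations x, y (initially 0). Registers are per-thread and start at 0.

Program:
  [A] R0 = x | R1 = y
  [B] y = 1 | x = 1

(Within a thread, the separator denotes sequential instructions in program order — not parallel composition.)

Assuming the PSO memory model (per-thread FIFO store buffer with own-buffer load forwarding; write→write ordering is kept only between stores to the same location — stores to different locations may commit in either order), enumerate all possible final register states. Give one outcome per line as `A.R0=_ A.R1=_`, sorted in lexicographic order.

outcome vector order: (A.R0,A.R1)
|PSO outcomes| = 4

A.R0=0 A.R1=0
A.R0=0 A.R1=1
A.R0=1 A.R1=0
A.R0=1 A.R1=1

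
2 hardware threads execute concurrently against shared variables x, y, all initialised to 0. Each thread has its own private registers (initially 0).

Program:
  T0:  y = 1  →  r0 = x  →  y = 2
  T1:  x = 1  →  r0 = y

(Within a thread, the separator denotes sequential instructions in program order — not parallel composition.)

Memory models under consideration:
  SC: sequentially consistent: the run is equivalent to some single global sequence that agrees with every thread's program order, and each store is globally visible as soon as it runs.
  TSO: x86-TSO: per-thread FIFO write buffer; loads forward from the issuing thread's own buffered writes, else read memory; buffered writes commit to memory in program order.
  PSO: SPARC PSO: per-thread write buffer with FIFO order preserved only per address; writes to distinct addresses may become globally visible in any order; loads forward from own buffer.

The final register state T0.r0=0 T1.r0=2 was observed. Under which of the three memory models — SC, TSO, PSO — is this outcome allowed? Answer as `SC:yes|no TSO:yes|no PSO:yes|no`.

outcome vector order: (T0.r0,T1.r0)
SC: 5 outcomes — {01 02 10 11 12}
TSO: 6 outcomes — {00 01 02 10 11 12}
PSO: 6 outcomes — {00 01 02 10 11 12}
target 02 ∈ {SC,TSO,PSO}

SC:yes TSO:yes PSO:yes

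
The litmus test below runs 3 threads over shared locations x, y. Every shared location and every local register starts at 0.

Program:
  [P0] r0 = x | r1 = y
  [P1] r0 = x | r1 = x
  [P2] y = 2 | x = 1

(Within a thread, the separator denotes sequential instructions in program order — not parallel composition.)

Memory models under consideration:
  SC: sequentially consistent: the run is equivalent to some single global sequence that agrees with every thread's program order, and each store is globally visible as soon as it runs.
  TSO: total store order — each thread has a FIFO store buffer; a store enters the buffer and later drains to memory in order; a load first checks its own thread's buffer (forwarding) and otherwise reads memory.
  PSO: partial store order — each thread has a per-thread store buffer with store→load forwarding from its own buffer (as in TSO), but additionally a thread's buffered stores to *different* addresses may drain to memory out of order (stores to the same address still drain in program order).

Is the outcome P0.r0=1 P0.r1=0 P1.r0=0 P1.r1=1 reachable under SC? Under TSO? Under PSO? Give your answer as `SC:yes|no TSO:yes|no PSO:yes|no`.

outcome vector order: (P0.r0,P0.r1,P1.r0,P1.r1)
[SC] allowed = {(0,0,0,0) (0,0,0,1) (0,0,1,1) (0,2,0,0) (0,2,0,1) (0,2,1,1) (1,2,0,0) (1,2,0,1) (1,2,1,1)}
[TSO] allowed = {(0,0,0,0) (0,0,0,1) (0,0,1,1) (0,2,0,0) (0,2,0,1) (0,2,1,1) (1,2,0,0) (1,2,0,1) (1,2,1,1)}
[PSO] allowed = {(0,0,0,0) (0,0,0,1) (0,0,1,1) (0,2,0,0) (0,2,0,1) (0,2,1,1) (1,0,0,0) (1,0,0,1) (1,0,1,1) (1,2,0,0) (1,2,0,1) (1,2,1,1)}
target (1,0,0,1) ∈ {PSO}

SC:no TSO:no PSO:yes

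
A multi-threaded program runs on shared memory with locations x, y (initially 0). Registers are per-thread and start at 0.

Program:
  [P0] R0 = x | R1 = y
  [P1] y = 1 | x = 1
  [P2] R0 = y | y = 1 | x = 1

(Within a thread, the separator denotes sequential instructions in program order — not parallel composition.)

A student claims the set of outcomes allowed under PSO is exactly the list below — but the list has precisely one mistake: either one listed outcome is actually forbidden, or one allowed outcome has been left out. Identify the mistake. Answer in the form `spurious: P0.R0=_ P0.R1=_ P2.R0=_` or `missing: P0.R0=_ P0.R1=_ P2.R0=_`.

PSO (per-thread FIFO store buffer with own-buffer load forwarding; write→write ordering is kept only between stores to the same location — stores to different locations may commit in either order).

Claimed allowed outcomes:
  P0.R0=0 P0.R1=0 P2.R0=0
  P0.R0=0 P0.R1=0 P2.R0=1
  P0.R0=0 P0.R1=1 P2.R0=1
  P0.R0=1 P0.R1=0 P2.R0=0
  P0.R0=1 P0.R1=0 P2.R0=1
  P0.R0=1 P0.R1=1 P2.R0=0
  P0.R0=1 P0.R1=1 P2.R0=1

outcome vector order: (P0.R0,P0.R1,P2.R0)
[PSO] allowed = {(0,0,0) (0,0,1) (0,1,0) (0,1,1) (1,0,0) (1,0,1) (1,1,0) (1,1,1)}
PSO∖claimed = {(0,1,0)}

missing: P0.R0=0 P0.R1=1 P2.R0=0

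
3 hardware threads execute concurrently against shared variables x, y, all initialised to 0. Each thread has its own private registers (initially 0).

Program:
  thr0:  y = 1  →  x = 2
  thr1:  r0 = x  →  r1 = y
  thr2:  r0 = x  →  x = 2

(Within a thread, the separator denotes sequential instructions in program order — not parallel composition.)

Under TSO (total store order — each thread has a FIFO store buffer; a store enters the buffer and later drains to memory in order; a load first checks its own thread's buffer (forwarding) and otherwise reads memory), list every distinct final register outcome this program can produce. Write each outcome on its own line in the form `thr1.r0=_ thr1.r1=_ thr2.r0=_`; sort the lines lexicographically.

thr1.r0=0 thr1.r1=0 thr2.r0=0
thr1.r0=0 thr1.r1=0 thr2.r0=2
thr1.r0=0 thr1.r1=1 thr2.r0=0
thr1.r0=0 thr1.r1=1 thr2.r0=2
thr1.r0=2 thr1.r1=0 thr2.r0=0
thr1.r0=2 thr1.r1=1 thr2.r0=0
thr1.r0=2 thr1.r1=1 thr2.r0=2

outcome vector order: (thr1.r0,thr1.r1,thr2.r0)
|TSO outcomes| = 7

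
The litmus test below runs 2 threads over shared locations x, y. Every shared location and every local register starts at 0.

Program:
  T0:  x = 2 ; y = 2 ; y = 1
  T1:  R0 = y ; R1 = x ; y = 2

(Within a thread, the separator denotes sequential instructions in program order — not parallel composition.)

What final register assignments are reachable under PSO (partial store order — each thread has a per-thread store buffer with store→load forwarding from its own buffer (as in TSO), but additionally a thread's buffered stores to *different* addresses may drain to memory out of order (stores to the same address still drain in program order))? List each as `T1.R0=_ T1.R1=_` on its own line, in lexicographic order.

T1.R0=0 T1.R1=0
T1.R0=0 T1.R1=2
T1.R0=1 T1.R1=0
T1.R0=1 T1.R1=2
T1.R0=2 T1.R1=0
T1.R0=2 T1.R1=2

outcome vector order: (T1.R0,T1.R1)
|PSO outcomes| = 6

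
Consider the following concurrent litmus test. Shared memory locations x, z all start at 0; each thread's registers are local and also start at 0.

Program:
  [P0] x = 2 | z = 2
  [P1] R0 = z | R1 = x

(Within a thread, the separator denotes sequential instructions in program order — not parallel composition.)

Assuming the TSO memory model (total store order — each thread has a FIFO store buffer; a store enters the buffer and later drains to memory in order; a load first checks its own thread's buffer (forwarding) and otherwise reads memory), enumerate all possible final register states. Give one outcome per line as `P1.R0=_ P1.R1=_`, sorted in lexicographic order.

outcome vector order: (P1.R0,P1.R1)
|TSO outcomes| = 3

P1.R0=0 P1.R1=0
P1.R0=0 P1.R1=2
P1.R0=2 P1.R1=2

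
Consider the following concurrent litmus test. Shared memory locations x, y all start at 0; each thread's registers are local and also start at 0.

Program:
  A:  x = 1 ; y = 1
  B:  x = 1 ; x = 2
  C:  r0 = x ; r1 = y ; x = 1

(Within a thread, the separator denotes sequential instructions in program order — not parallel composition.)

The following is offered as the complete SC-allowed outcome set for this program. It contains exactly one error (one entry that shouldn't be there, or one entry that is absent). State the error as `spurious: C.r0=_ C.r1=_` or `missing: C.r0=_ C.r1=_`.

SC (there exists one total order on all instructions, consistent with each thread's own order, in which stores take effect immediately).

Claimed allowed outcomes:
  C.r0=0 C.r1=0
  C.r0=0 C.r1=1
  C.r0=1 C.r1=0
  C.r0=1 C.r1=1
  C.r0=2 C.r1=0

missing: C.r0=2 C.r1=1

outcome vector order: (C.r0,C.r1)
under SC → 00 01 10 11 20 21
SC∖claimed = {21}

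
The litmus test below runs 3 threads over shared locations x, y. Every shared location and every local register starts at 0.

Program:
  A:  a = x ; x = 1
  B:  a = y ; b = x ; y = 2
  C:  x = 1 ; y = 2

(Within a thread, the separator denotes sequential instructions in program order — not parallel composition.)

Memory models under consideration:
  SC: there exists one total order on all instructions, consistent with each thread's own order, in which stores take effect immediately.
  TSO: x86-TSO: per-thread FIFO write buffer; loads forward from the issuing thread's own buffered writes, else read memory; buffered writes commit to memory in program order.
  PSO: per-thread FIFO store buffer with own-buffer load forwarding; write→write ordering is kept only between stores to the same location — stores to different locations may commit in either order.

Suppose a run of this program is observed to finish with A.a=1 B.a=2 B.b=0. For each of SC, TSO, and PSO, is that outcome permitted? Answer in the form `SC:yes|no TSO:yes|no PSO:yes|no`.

outcome vector order: (A.a,B.a,B.b)
SC: 6 outcomes — {000, 001, 021, 100, 101, 121}
TSO: 6 outcomes — {000, 001, 021, 100, 101, 121}
PSO: 8 outcomes — {000, 001, 020, 021, 100, 101, 120, 121}
target 120 ∈ {PSO}

SC:no TSO:no PSO:yes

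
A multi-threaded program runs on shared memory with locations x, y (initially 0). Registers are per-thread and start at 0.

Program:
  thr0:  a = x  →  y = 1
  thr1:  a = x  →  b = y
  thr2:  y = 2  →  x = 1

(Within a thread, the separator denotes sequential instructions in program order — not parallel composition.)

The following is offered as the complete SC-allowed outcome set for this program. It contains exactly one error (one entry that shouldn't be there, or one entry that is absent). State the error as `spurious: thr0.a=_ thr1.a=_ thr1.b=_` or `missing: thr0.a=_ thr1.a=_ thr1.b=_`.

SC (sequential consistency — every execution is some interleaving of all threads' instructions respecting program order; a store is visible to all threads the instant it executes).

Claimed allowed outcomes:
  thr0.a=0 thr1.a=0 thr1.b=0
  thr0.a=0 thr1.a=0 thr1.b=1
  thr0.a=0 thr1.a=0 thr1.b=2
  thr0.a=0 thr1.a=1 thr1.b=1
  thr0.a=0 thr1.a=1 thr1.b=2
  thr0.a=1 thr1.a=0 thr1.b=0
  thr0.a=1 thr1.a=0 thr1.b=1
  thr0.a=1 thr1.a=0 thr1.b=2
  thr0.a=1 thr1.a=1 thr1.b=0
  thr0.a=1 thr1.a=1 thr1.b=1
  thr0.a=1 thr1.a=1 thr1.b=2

spurious: thr0.a=1 thr1.a=1 thr1.b=0

outcome vector order: (thr0.a,thr1.a,thr1.b)
SC: 10 outcomes — {0/0/0; 0/0/1; 0/0/2; 0/1/1; 0/1/2; 1/0/0; 1/0/1; 1/0/2; 1/1/1; 1/1/2}
claimed∖SC = {1/1/0}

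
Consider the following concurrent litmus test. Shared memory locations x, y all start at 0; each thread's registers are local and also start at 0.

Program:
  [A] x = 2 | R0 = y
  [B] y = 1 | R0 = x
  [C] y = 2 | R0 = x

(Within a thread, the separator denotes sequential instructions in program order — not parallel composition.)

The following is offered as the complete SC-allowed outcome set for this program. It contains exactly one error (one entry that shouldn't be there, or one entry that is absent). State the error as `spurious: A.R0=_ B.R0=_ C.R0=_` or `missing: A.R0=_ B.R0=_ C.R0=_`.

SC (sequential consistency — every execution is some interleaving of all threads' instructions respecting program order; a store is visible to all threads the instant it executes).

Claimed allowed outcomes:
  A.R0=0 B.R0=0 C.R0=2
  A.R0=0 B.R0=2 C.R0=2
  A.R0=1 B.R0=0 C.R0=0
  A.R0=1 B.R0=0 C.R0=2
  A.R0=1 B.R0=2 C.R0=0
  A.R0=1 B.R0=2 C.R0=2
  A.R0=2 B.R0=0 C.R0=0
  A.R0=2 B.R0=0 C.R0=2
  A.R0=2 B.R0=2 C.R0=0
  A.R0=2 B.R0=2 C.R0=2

outcome vector order: (A.R0,B.R0,C.R0)
SC (9): (0,2,2) (1,0,0) (1,0,2) (1,2,0) (1,2,2) (2,0,0) (2,0,2) (2,2,0) (2,2,2)
claimed∖SC = {(0,0,2)}

spurious: A.R0=0 B.R0=0 C.R0=2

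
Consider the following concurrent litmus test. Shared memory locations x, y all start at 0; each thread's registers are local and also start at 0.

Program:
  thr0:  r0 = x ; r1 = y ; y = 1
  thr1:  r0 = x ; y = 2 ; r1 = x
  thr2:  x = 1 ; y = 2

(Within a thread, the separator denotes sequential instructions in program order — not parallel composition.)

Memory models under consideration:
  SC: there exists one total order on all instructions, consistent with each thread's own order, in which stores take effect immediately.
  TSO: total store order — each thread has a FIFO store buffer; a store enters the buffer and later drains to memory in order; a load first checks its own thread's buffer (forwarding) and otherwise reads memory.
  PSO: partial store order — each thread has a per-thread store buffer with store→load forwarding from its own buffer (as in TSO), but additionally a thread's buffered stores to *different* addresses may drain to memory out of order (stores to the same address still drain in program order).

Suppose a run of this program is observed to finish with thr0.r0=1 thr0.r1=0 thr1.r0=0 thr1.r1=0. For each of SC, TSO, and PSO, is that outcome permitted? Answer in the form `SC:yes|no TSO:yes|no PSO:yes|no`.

SC:no TSO:yes PSO:yes

outcome vector order: (thr0.r0,thr0.r1,thr1.r0,thr1.r1)
[SC] allowed = {<0 0 0 0>; <0 0 0 1>; <0 0 1 1>; <0 2 0 0>; <0 2 0 1>; <0 2 1 1>; <1 0 0 1>; <1 0 1 1>; <1 2 0 0>; <1 2 0 1>; <1 2 1 1>}
[TSO] allowed = {<0 0 0 0>; <0 0 0 1>; <0 0 1 1>; <0 2 0 0>; <0 2 0 1>; <0 2 1 1>; <1 0 0 0>; <1 0 0 1>; <1 0 1 1>; <1 2 0 0>; <1 2 0 1>; <1 2 1 1>}
[PSO] allowed = {<0 0 0 0>; <0 0 0 1>; <0 0 1 1>; <0 2 0 0>; <0 2 0 1>; <0 2 1 1>; <1 0 0 0>; <1 0 0 1>; <1 0 1 1>; <1 2 0 0>; <1 2 0 1>; <1 2 1 1>}
target <1 0 0 0> ∈ {TSO,PSO}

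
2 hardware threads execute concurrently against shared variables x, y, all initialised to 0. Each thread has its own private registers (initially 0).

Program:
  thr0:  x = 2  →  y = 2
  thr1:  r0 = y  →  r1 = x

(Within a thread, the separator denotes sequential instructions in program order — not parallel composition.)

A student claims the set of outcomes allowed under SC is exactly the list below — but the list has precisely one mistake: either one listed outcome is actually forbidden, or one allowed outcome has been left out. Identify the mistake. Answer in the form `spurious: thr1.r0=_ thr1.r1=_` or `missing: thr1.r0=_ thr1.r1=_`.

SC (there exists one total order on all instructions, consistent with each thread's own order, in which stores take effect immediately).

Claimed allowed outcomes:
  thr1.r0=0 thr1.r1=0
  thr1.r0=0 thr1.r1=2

missing: thr1.r0=2 thr1.r1=2

outcome vector order: (thr1.r0,thr1.r1)
SC: 3 outcomes — {<0 0> <0 2> <2 2>}
SC∖claimed = {<2 2>}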